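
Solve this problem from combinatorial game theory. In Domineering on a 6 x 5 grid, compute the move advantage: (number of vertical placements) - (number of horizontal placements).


Board is 6 x 5 (rows x cols).
Left (vertical) placements: (rows-1) * cols = 5 * 5 = 25
Right (horizontal) placements: rows * (cols-1) = 6 * 4 = 24
Advantage = Left - Right = 25 - 24 = 1

1


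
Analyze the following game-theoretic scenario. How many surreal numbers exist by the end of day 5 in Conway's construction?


Day 0: {|} = 0 is born. Count = 1.
Day n: the number of surreal numbers born by day n is 2^(n+1) - 1.
By day 0: 2^1 - 1 = 1
By day 1: 2^2 - 1 = 3
By day 2: 2^3 - 1 = 7
By day 3: 2^4 - 1 = 15
By day 4: 2^5 - 1 = 31
By day 5: 2^6 - 1 = 63
By day 5: 63 surreal numbers.

63


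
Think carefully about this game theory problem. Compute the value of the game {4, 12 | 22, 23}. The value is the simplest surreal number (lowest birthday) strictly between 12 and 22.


Left options: {4, 12}, max = 12
Right options: {22, 23}, min = 22
All options are numbers and max(Left) < min(Right), so by the simplicity theorem the value is the simplest (earliest-born) number strictly between 12 and 22.
Integers 13 through 21 all lie strictly between 12 and 22.
Among integers, the simplest (lowest birthday = smallest |n|; 0 is born on day 0, +-n on day n) is 13.
No non-integer in the interval can be simpler: if x is a non-integer in the interval, then floor(x) or ceil(x) also lies in the interval (the interval contains an integer), and both are proper prefixes of x's sign expansion, i.e. born earlier. So the game value is 13.
Game value = 13

13


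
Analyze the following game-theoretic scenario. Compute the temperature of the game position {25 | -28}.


The game is {25 | -28}, a switch {a | b} with numbers a > b.
Cooling {a | b} by t gives {a - t | b + t}, which stops being hot when a - t = b + t, i.e. at t = (a - b)/2. So the temperature of a switch is (a - b)/2.
Temperature = (Left option - Right option) / 2
= (25 - (-28)) / 2
= 53 / 2
= 53/2

53/2


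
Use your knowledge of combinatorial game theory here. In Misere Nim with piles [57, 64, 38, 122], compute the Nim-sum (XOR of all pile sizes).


We need the XOR (exclusive or) of all pile sizes.
After XOR-ing pile 1 (size 57): 0 XOR 57 = 57
After XOR-ing pile 2 (size 64): 57 XOR 64 = 121
After XOR-ing pile 3 (size 38): 121 XOR 38 = 95
After XOR-ing pile 4 (size 122): 95 XOR 122 = 37
The Nim-value of this position is 37.

37


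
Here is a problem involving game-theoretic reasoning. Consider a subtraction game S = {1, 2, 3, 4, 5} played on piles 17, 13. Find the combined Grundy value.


Subtraction set: {1, 2, 3, 4, 5}
For this subtraction set, G(n) = n mod 6 (period = max + 1 = 6).
Pile 1 (size 17): G(17) = 17 mod 6 = 5
Pile 2 (size 13): G(13) = 13 mod 6 = 1
Total Grundy value = XOR of all: 5 XOR 1 = 4

4


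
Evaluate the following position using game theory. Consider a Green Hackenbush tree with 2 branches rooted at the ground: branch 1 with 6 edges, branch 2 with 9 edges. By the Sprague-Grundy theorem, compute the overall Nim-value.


The tree has 2 branches from the ground vertex.
In Green Hackenbush, the Nim-value of a simple path of length k is k.
Branch 1: length 6, Nim-value = 6
Branch 2: length 9, Nim-value = 9
Total Nim-value = XOR of all branch values:
0 XOR 6 = 6
6 XOR 9 = 15
Nim-value of the tree = 15

15


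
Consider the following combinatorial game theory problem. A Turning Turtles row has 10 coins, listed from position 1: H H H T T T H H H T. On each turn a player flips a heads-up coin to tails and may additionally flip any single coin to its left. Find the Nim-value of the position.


Coins: H H H T T T H H H T
Key fact: a single head at position k behaves exactly like a Nim heap of size k (turning it to T and optionally flipping a coin at j < k corresponds to moving the heap from k to j, or to 0), and heads combine as a disjunctive sum (two heads at the same place would cancel, matching j XOR j = 0). So the Nim-value is the XOR of the 1-indexed positions of the heads.
Face-up positions (1-indexed): [1, 2, 3, 7, 8, 9]
XOR 0 with 1: 0 XOR 1 = 1
XOR 1 with 2: 1 XOR 2 = 3
XOR 3 with 3: 3 XOR 3 = 0
XOR 0 with 7: 0 XOR 7 = 7
XOR 7 with 8: 7 XOR 8 = 15
XOR 15 with 9: 15 XOR 9 = 6
Nim-value = 6

6


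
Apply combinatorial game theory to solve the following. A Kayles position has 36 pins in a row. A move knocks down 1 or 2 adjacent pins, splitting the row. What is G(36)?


Kayles: a move removes 1 or 2 adjacent pins from a contiguous row.
Removing pins from a row of k leaves two independent rows (a, b) with a + b = k - 1 (one pin) or a + b = k - 2 (two pins); an end removal gives a = 0.
By Sprague-Grundy, G(k) = mex{ G(a) XOR G(b) } over all these splits. G(0) = 0.
G(1): splits (0,0):0^0=0 -> mex({0}) = 1
G(2): splits (0,1):0^1=1 (0,0):0^0=0 -> mex({0, 1}) = 2
G(3): splits (0,2):0^2=2 (1,1):1^1=0 (0,1):0^1=1 -> mex({0, 1, 2}) = 3
G(4): splits (0,3):0^3=3 (1,2):1^2=3 (0,2):0^2=2 (1,1):1^1=0 -> mex({0, 2, 3}) = 1
G(5): splits (0,4):0^1=1 (1,3):1^3=2 (2,2):2^2=0 (0,3):0^3=3 (1,2):1^2=3 -> mex({0, 1, 2, 3}) = 4
G(6) = mex({0, 1, 2, 4}) = 3
G(7) = mex({0, 1, 3, 4, 5}) = 2
G(8) = mex({0, 2, 3, 5, 6}) = 1
G(9) = mex({0, 1, 2, 3, 6, 7}) = 4
G(10) = mex({0, 1, 3, 4, 5, 7}) = 2
G(11) = mex({0, 1, 2, 3, 4, 5}) = 6
G(12) = mex({0, 1, 2, 3, 5, 6, 7}) = 4
G(13) = mex({0, 2, 3, 4, 6, 7}) = 1
G(14) = mex({0, 1, 4, 5, 6, 7}) = 2
G(15) = mex({0, 1, 2, 3, 4, 5, 6}) = 7
G(16) = mex({0, 2, 3, 5, 6, 7}) = 1
G(17) = mex({0, 1, 2, 3, 5, 6, 7}) = 4
G(18) = mex({0, 1, 2, 4, 5, 6}) = 3
G(19) = mex({0, 1, 3, 4, 5, 7}) = 2
G(20) = mex({0, 2, 3, 4, 5, 6, 7}) = 1
G(21) = mex({0, 1, 2, 3, 5, 6, 7}) = 4
G(22) = mex({0, 1, 2, 3, 4, 5, 7}) = 6
G(23) = mex({0, 1, 2, 3, 4, 5, 6}) = 7
G(24) = mex({0, 1, 2, 3, 5, 6, 7}) = 4
G(25) = mex({0, 2, 3, 4, 6, 7}) = 1
G(26) = mex({0, 1, 3, 4, 5, 6, 7}) = 2
G(27) = mex({0, 1, 2, 3, 4, 5, 6, 7}) = 8
G(28) = mex({0, 1, 2, 3, 4, 6, 7, 8}) = 5
G(29) = mex({0, 1, 2, 3, 5, 6, 7, 8, 9}) = 4
G(30) = mex({0, 1, 2, 3, 4, 5, 6, 9, 10}) = 7
G(31) = mex({0, 1, 3, 4, 5, 7, 10, 11}) = 2
G(32) = mex({0, 2, 3, 4, 5, 6, 7, 9, 11}) = 1
G(33) = mex({0, 1, 2, 3, 4, 5, 6, 7, 9, 12}) = 8
G(34) = mex({0, 1, 2, 3, 4, 5, 7, 8, 11, 12}) = 6
G(35) = mex({0, 1, 2, 3, 4, 5, 6, 8, 9, 10, 11}) = 7
G(36) = mex({0, 1, 2, 3, 5, 6, 7, 9, 10}) = 4
Therefore G(36) = 4.

4


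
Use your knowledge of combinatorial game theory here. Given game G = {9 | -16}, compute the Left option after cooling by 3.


Original game: {9 | -16} (a switch {a | b} with a > b).
Cooling by t (for t below the temperature (a - b)/2 = 25/2) taxes each move by t: {a | b} cooled by t is {a - t | b + t}.
Cooling amount: t = 3
Cooled Left option: 9 - 3 = 6
Cooled Right option: -16 + 3 = -13
Cooled game: {6 | -13}
Left option = 6

6


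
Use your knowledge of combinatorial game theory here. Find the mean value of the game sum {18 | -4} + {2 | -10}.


G1 = {18 | -4}, G2 = {2 | -10}
Each is a switch {a | b} with numbers a > b; its mean value is (a + b)/2, and mean value is additive over game sums: m(G1 + G2) = m(G1) + m(G2).
Mean of G1 = (18 + (-4))/2 = 14/2 = 7
Mean of G2 = (2 + (-10))/2 = -8/2 = -4
Mean of G1 + G2 = 7 + -4 = 3

3


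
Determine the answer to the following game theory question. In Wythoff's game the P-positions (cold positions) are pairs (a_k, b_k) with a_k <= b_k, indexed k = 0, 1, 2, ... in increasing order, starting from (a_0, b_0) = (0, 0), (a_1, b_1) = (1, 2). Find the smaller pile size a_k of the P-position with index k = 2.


By Wythoff's theorem, a_k = floor(k * phi) and b_k = floor(k * phi^2) = a_k + k, where phi = (1 + sqrt(5))/2 is the golden ratio.
phi = (1 + sqrt(5))/2 = 1.618034
k = 2
k * phi = 2 * 1.618034 = 3.236068
a_2 = floor(k * phi) = 3

3


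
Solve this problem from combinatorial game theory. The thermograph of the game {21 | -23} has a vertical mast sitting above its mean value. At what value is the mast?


Game = {21 | -23}, a switch {a | b} with numbers a > b.
Its thermograph has left wall a - t and right wall b + t, which meet at t = (a - b)/2, where both equal (a + b)/2. So the mast (mean value) is at (a + b)/2.
Mean = (21 + (-23))/2 = -2/2 = -1

-1


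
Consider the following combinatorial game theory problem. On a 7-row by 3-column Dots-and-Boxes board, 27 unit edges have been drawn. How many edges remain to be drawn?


Grid: 7 x 3 boxes, i.e. 8 rows and 4 columns of dots.
Horizontal edges: (rows + 1) * cols = 8 * 3 = 24
Vertical edges: rows * (cols + 1) = 7 * 4 = 28
Total edges: 24 + 28 = 52
Edges drawn: 27
Remaining: 52 - 27 = 25

25


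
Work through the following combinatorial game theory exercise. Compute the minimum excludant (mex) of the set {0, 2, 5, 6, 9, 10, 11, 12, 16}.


Set = {0, 2, 5, 6, 9, 10, 11, 12, 16}
0 is in the set.
1 is NOT in the set. This is the mex.
mex = 1

1


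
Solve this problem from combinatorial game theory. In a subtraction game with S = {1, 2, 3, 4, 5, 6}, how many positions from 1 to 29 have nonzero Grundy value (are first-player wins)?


Subtraction set S = {1, 2, 3, 4, 5, 6}, so G(n) = n mod 7.
G(n) = 0 when n is a multiple of 7.
Multiples of 7 in [1, 29]: 4
N-positions (nonzero Grundy) = 29 - 4 = 25

25


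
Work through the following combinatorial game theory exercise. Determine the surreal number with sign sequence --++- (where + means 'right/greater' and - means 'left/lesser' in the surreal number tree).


Sign expansion: --++-
Rule: track bounds (lo, hi), initially (-inf, +inf). On '+', the current value becomes lo and we move to the simplest number in (value, hi): value + 1 if hi = +inf, otherwise the midpoint (value + hi)/2. On '-', the current value becomes hi and we move to value - 1 if lo = -inf, otherwise the midpoint (lo + value)/2.
Start at 0.
Step 1: sign = -, move left. Bounds: (-inf, 0). Value = -1
Step 2: sign = -, move left. Bounds: (-inf, -1). Value = -2
Step 3: sign = +, move right. Bounds: (-2, -1). Value = -3/2
Step 4: sign = +, move right. Bounds: (-3/2, -1). Value = -5/4
Step 5: sign = -, move left. Bounds: (-3/2, -5/4). Value = -11/8
The surreal number with sign expansion --++- is -11/8.

-11/8


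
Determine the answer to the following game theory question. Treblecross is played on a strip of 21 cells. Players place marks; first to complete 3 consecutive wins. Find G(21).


Treblecross: place X on empty cells; 3-in-a-row wins.
Playing within two cells of an existing X lets the opponent win at once, so sensible play treats the cells i-2..i+2 around each X as dead. The player left with no safe cell loses, so this is a normal-play take-away game on strips of safe cells.
Placing X at cell i (0-indexed) of a strip of k safe cells leaves independent strips of sizes max(0, i-2) and max(0, k-i-3). Hence G(k) = mex{ G(max(0,i-2)) XOR G(max(0,k-i-3)) : 0 <= i < k }, with G(0) = 0.
G(1): splits (0,0):0^0=0 -> mex({0}) = 1
G(2): splits (0,0):0^0=0 -> mex({0}) = 1
G(3): splits (0,0):0^0=0 -> mex({0}) = 1
G(4): splits (0,1):0^1=1 (0,0):0^0=0 -> mex({0, 1}) = 2
G(5): splits (0,2):0^1=1 (0,1):0^1=1 (0,0):0^0=0 -> mex({0, 1}) = 2
G(6) = mex({1}) = 0
G(7) = mex({0, 1, 2}) = 3
G(8) = mex({0, 1, 2}) = 3
G(9) = mex({0, 2}) = 1
G(10) = mex({0, 2, 3}) = 1
G(11) = mex({0, 3}) = 1
G(12) = mex({1, 3}) = 0
G(13) = mex({0, 1, 2, 3}) = 4
G(14) = mex({0, 1, 2}) = 3
G(15) = mex({0, 1, 2}) = 3
G(16) = mex({0, 1, 2, 4}) = 3
G(17) = mex({0, 1, 3, 4}) = 2
G(18) = mex({0, 1, 3, 4}) = 2
G(19) = mex({0, 1, 3, 5}) = 2
G(20) = mex({0, 1, 2, 3, 5}) = 4
G(21) = mex({0, 1, 2, 3, 5}) = 4
Therefore G(21) = 4.

4


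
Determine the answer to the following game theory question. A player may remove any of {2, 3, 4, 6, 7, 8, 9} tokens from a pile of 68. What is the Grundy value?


The subtraction set is S = {2, 3, 4, 6, 7, 8, 9}.
G(k) = mex{ G(k - s) : s in S, s <= k }. We compute iteratively: G(0) = 0.
G(1) = mex({}) = 0
G(2) = mex({0}) = 1
G(3) = mex({0}) = 1
G(4) = mex({0, 1}) = 2
G(5) = mex({0, 1}) = 2
G(6) = mex({0, 1, 2}) = 3
G(7) = mex({0, 1, 2}) = 3
G(8) = mex({0, 1, 2, 3}) = 4
G(9) = mex({0, 1, 2, 3}) = 4
G(10) = mex({0, 1, 2, 3, 4}) = 5
G(11) = mex({1, 2, 3, 4}) = 0
G(12) = mex({1, 2, 3, 4, 5}) = 0
G(13) = mex({0, 2, 3, 4, 5}) = 1
G(14) = mex({0, 2, 3, 4, 5}) = 1
G(15) = mex({0, 1, 3, 4}) = 2
G(16) = mex({0, 1, 3, 4, 5}) = 2
G(17) = mex({0, 1, 2, 4, 5}) = 3
G(18) = mex({0, 1, 2, 4, 5}) = 3
G(19) = mex({0, 1, 2, 3, 5}) = 4
Observe that G(11)..G(19) = 0, 0, 1, 1, 2, 2, 3, 3, 4 repeats G(0)..G(8) = 0, 0, 1, 1, 2, 2, 3, 3, 4.
For k >= max(S) = 9, G(k) is determined by the previous 9 values G(k-9)..G(k-1); a window of 9 consecutive values has recurred shifted by 11, so by induction G(k + 11) = G(k) for all k >= 0: the sequence is periodic from the start with period 11.
One period: G(0..10) = 0, 0, 1, 1, 2, 2, 3, 3, 4, 4, 5.
68 mod 11 = 2, so G(68) = G(2) = 1.

1


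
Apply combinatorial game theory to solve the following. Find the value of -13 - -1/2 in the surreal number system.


x = -13, y = -1/2
Converting to common denominator: 2
x = -26/2, y = -1/2
x - y = -13 - -1/2 = -25/2

-25/2


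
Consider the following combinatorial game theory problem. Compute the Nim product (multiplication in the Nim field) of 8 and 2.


Nim multiplication is bilinear over XOR: (u XOR v) * w = (u*w) XOR (v*w).
So we split each operand into its bit components and XOR the pairwise Nim products.
8 = 8 (as XOR of powers of 2).
2 = 2 (as XOR of powers of 2).
Using the standard Nim-product table on single bits:
  2*2 = 3,   2*4 = 8,   2*8 = 12,
  4*4 = 6,   4*8 = 11,  8*8 = 13,
and  1*x = x (identity), k*l = l*k (commutative).
Pairwise Nim products:
  8 * 2 = 12
XOR them: 12 = 12.
Result: 8 * 2 = 12 (in Nim).

12


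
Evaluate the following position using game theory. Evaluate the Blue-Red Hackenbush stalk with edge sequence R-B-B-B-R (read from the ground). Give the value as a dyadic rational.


Edges (from ground): R-B-B-B-R
By Berlekamp's sign-expansion rule, a Blue-Red Hackenbush stalk has the value of the surreal number whose sign sequence is the edge sequence with B -> + and R -> -.
Sign sequence: -+++-
Trace the sign expansion in the surreal number tree, starting from 0:
Edge 1: R (sign -) -> bounds (-inf, 0), value = -1
Edge 2: B (sign +) -> bounds (-1, 0), value = -1/2
Edge 3: B (sign +) -> bounds (-1/2, 0), value = -1/4
Edge 4: B (sign +) -> bounds (-1/4, 0), value = -1/8
Edge 5: R (sign -) -> bounds (-1/4, -1/8), value = -3/16
Game value = -3/16

-3/16


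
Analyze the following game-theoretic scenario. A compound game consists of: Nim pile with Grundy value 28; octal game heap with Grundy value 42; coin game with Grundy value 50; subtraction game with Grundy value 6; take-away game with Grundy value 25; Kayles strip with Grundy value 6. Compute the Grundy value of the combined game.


By the Sprague-Grundy theorem, the Grundy value of a sum of games is the XOR of individual Grundy values.
Nim pile: Grundy value = 28. Running XOR: 0 XOR 28 = 28
octal game heap: Grundy value = 42. Running XOR: 28 XOR 42 = 54
coin game: Grundy value = 50. Running XOR: 54 XOR 50 = 4
subtraction game: Grundy value = 6. Running XOR: 4 XOR 6 = 2
take-away game: Grundy value = 25. Running XOR: 2 XOR 25 = 27
Kayles strip: Grundy value = 6. Running XOR: 27 XOR 6 = 29
The combined Grundy value is 29.

29


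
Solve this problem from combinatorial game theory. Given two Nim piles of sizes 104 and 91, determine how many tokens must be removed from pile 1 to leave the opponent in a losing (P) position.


Piles: 104 and 91
Current XOR: 104 XOR 91 = 51 (non-zero, so this is an N-position).
To make the XOR zero, we need to find a move that balances the piles.
For pile 1 (size 104): target = 104 XOR 51 = 91
We reduce pile 1 from 104 to 91.
Tokens removed: 104 - 91 = 13
Verification: 91 XOR 91 = 0

13


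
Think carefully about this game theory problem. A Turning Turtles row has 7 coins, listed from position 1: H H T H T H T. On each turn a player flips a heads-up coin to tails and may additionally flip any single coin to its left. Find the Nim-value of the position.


Coins: H H T H T H T
Key fact: a single head at position k behaves exactly like a Nim heap of size k (turning it to T and optionally flipping a coin at j < k corresponds to moving the heap from k to j, or to 0), and heads combine as a disjunctive sum (two heads at the same place would cancel, matching j XOR j = 0). So the Nim-value is the XOR of the 1-indexed positions of the heads.
Face-up positions (1-indexed): [1, 2, 4, 6]
XOR 0 with 1: 0 XOR 1 = 1
XOR 1 with 2: 1 XOR 2 = 3
XOR 3 with 4: 3 XOR 4 = 7
XOR 7 with 6: 7 XOR 6 = 1
Nim-value = 1

1


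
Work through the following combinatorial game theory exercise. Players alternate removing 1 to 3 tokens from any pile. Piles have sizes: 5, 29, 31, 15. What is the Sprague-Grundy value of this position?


Subtraction set: {1, 2, 3}
For this subtraction set, G(n) = n mod 4 (period = max + 1 = 4).
Pile 1 (size 5): G(5) = 5 mod 4 = 1
Pile 2 (size 29): G(29) = 29 mod 4 = 1
Pile 3 (size 31): G(31) = 31 mod 4 = 3
Pile 4 (size 15): G(15) = 15 mod 4 = 3
Total Grundy value = XOR of all: 1 XOR 1 XOR 3 XOR 3 = 0

0


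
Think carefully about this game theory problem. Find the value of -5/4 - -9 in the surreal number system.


x = -5/4, y = -9
Converting to common denominator: 4
x = -5/4, y = -36/4
x - y = -5/4 - -9 = 31/4

31/4


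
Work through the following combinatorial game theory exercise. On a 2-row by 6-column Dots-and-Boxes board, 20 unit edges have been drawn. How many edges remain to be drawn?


Grid: 2 x 6 boxes, i.e. 3 rows and 7 columns of dots.
Horizontal edges: (rows + 1) * cols = 3 * 6 = 18
Vertical edges: rows * (cols + 1) = 2 * 7 = 14
Total edges: 18 + 14 = 32
Edges drawn: 20
Remaining: 32 - 20 = 12

12


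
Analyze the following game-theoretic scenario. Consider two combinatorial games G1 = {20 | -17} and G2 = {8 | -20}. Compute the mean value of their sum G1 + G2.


G1 = {20 | -17}, G2 = {8 | -20}
Each is a switch {a | b} with numbers a > b; its mean value is (a + b)/2, and mean value is additive over game sums: m(G1 + G2) = m(G1) + m(G2).
Mean of G1 = (20 + (-17))/2 = 3/2 = 3/2
Mean of G2 = (8 + (-20))/2 = -12/2 = -6
Mean of G1 + G2 = 3/2 + -6 = -9/2

-9/2


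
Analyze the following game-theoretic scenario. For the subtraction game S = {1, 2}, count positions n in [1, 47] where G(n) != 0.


Subtraction set S = {1, 2}, so G(n) = n mod 3.
G(n) = 0 when n is a multiple of 3.
Multiples of 3 in [1, 47]: 15
N-positions (nonzero Grundy) = 47 - 15 = 32

32


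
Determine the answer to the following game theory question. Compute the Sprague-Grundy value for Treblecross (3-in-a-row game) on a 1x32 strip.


Treblecross: place X on empty cells; 3-in-a-row wins.
Playing within two cells of an existing X lets the opponent win at once, so sensible play treats the cells i-2..i+2 around each X as dead. The player left with no safe cell loses, so this is a normal-play take-away game on strips of safe cells.
Placing X at cell i (0-indexed) of a strip of k safe cells leaves independent strips of sizes max(0, i-2) and max(0, k-i-3). Hence G(k) = mex{ G(max(0,i-2)) XOR G(max(0,k-i-3)) : 0 <= i < k }, with G(0) = 0.
G(1): splits (0,0):0^0=0 -> mex({0}) = 1
G(2): splits (0,0):0^0=0 -> mex({0}) = 1
G(3): splits (0,0):0^0=0 -> mex({0}) = 1
G(4): splits (0,1):0^1=1 (0,0):0^0=0 -> mex({0, 1}) = 2
G(5): splits (0,2):0^1=1 (0,1):0^1=1 (0,0):0^0=0 -> mex({0, 1}) = 2
G(6) = mex({1}) = 0
G(7) = mex({0, 1, 2}) = 3
G(8) = mex({0, 1, 2}) = 3
G(9) = mex({0, 2}) = 1
G(10) = mex({0, 2, 3}) = 1
G(11) = mex({0, 3}) = 1
G(12) = mex({1, 3}) = 0
G(13) = mex({0, 1, 2, 3}) = 4
G(14) = mex({0, 1, 2}) = 3
G(15) = mex({0, 1, 2}) = 3
G(16) = mex({0, 1, 2, 4}) = 3
G(17) = mex({0, 1, 3, 4}) = 2
G(18) = mex({0, 1, 3, 4}) = 2
G(19) = mex({0, 1, 3, 5}) = 2
G(20) = mex({0, 1, 2, 3, 5}) = 4
G(21) = mex({0, 1, 2, 3, 5}) = 4
G(22) = mex({1, 2, 6}) = 0
G(23) = mex({0, 1, 2, 3, 4, 6}) = 5
G(24) = mex({0, 1, 2, 3, 4}) = 5
G(25) = mex({0, 1, 3, 4, 7}) = 2
G(26) = mex({0, 1, 3, 4, 5, 7}) = 2
G(27) = mex({0, 1, 3, 5}) = 2
G(28) = mex({0, 1, 2, 5}) = 3
G(29) = mex({0, 1, 2, 4, 5, 6}) = 3
G(30) = mex({1, 2, 4, 6}) = 0
G(31) = mex({0, 1, 2, 3, 4, 6}) = 5
G(32) = mex({1, 2, 3, 4, 7}) = 0
Therefore G(32) = 0.

0


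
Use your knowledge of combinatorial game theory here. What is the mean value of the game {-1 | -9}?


Game = {-1 | -9}, a switch {a | b} with numbers a > b.
Its thermograph has left wall a - t and right wall b + t, which meet at t = (a - b)/2, where both equal (a + b)/2. So the mast (mean value) is at (a + b)/2.
Mean = (-1 + (-9))/2 = -10/2 = -5

-5


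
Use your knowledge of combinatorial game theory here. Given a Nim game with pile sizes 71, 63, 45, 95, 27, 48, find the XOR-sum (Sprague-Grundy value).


We need the XOR (exclusive or) of all pile sizes.
After XOR-ing pile 1 (size 71): 0 XOR 71 = 71
After XOR-ing pile 2 (size 63): 71 XOR 63 = 120
After XOR-ing pile 3 (size 45): 120 XOR 45 = 85
After XOR-ing pile 4 (size 95): 85 XOR 95 = 10
After XOR-ing pile 5 (size 27): 10 XOR 27 = 17
After XOR-ing pile 6 (size 48): 17 XOR 48 = 33
The Nim-value of this position is 33.

33


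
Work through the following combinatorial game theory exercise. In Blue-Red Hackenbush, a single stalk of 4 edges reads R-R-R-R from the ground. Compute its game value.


Edges (from ground): R-R-R-R
By Berlekamp's sign-expansion rule, a Blue-Red Hackenbush stalk has the value of the surreal number whose sign sequence is the edge sequence with B -> + and R -> -.
Sign sequence: ----
Trace the sign expansion in the surreal number tree, starting from 0:
Edge 1: R (sign -) -> bounds (-inf, 0), value = -1
Edge 2: R (sign -) -> bounds (-inf, -1), value = -2
Edge 3: R (sign -) -> bounds (-inf, -2), value = -3
Edge 4: R (sign -) -> bounds (-inf, -3), value = -4
Game value = -4

-4


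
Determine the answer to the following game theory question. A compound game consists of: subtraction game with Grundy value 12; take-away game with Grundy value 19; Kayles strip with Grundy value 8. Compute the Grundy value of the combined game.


By the Sprague-Grundy theorem, the Grundy value of a sum of games is the XOR of individual Grundy values.
subtraction game: Grundy value = 12. Running XOR: 0 XOR 12 = 12
take-away game: Grundy value = 19. Running XOR: 12 XOR 19 = 31
Kayles strip: Grundy value = 8. Running XOR: 31 XOR 8 = 23
The combined Grundy value is 23.

23


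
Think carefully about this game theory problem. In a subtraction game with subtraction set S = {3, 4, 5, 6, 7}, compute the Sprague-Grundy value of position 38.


The subtraction set is S = {3, 4, 5, 6, 7}.
G(k) = mex{ G(k - s) : s in S, s <= k }. We compute iteratively: G(0) = 0.
G(1) = mex({}) = 0
G(2) = mex({}) = 0
G(3) = mex({0}) = 1
G(4) = mex({0}) = 1
G(5) = mex({0}) = 1
G(6) = mex({0, 1}) = 2
G(7) = mex({0, 1}) = 2
G(8) = mex({0, 1}) = 2
G(9) = mex({0, 1, 2}) = 3
G(10) = mex({1, 2}) = 0
G(11) = mex({1, 2}) = 0
G(12) = mex({1, 2, 3}) = 0
G(13) = mex({0, 2, 3}) = 1
G(14) = mex({0, 2, 3}) = 1
G(15) = mex({0, 2, 3}) = 1
G(16) = mex({0, 1, 3}) = 2
Observe that G(10)..G(16) = 0, 0, 0, 1, 1, 1, 2 repeats G(0)..G(6) = 0, 0, 0, 1, 1, 1, 2.
For k >= max(S) = 7, G(k) is determined by the previous 7 values G(k-7)..G(k-1); a window of 7 consecutive values has recurred shifted by 10, so by induction G(k + 10) = G(k) for all k >= 0: the sequence is periodic from the start with period 10.
One period: G(0..9) = 0, 0, 0, 1, 1, 1, 2, 2, 2, 3.
38 mod 10 = 8, so G(38) = G(8) = 2.

2


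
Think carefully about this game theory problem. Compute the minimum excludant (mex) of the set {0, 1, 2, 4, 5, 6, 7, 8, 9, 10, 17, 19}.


Set = {0, 1, 2, 4, 5, 6, 7, 8, 9, 10, 17, 19}
0 is in the set.
1 is in the set.
2 is in the set.
3 is NOT in the set. This is the mex.
mex = 3

3


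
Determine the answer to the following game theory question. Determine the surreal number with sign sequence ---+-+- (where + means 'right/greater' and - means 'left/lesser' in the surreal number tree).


Sign expansion: ---+-+-
Rule: track bounds (lo, hi), initially (-inf, +inf). On '+', the current value becomes lo and we move to the simplest number in (value, hi): value + 1 if hi = +inf, otherwise the midpoint (value + hi)/2. On '-', the current value becomes hi and we move to value - 1 if lo = -inf, otherwise the midpoint (lo + value)/2.
Start at 0.
Step 1: sign = -, move left. Bounds: (-inf, 0). Value = -1
Step 2: sign = -, move left. Bounds: (-inf, -1). Value = -2
Step 3: sign = -, move left. Bounds: (-inf, -2). Value = -3
Step 4: sign = +, move right. Bounds: (-3, -2). Value = -5/2
Step 5: sign = -, move left. Bounds: (-3, -5/2). Value = -11/4
Step 6: sign = +, move right. Bounds: (-11/4, -5/2). Value = -21/8
Step 7: sign = -, move left. Bounds: (-11/4, -21/8). Value = -43/16
The surreal number with sign expansion ---+-+- is -43/16.

-43/16


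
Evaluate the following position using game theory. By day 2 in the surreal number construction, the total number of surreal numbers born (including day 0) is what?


Day 0: {|} = 0 is born. Count = 1.
Day n: the number of surreal numbers born by day n is 2^(n+1) - 1.
By day 0: 2^1 - 1 = 1
By day 1: 2^2 - 1 = 3
By day 2: 2^3 - 1 = 7
By day 2: 7 surreal numbers.

7


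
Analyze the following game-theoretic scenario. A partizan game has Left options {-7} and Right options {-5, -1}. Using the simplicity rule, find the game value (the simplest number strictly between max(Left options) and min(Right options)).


Left options: {-7}, max = -7
Right options: {-5, -1}, min = -5
All options are numbers and max(Left) < min(Right), so by the simplicity theorem the value is the simplest (earliest-born) number strictly between -7 and -5.
The only integer strictly between -7 and -5 is -6.
No non-integer in the interval can be simpler: if x is a non-integer in the interval, then floor(x) or ceil(x) also lies in the interval (the interval contains an integer), and both are proper prefixes of x's sign expansion, i.e. born earlier. So the game value is -6.
Game value = -6

-6


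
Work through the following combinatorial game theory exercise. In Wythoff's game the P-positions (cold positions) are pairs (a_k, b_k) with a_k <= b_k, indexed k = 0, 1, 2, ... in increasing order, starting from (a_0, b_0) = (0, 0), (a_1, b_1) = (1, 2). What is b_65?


By Wythoff's theorem, a_k = floor(k * phi) and b_k = floor(k * phi^2) = a_k + k, where phi = (1 + sqrt(5))/2 is the golden ratio.
phi = (1 + sqrt(5))/2 = 1.618034
phi^2 = phi + 1 = 2.618034
k = 65
k * phi^2 = 65 * 2.618034 = 170.172209
b_65 = floor(k * phi^2) = 170 (check: a_65 + k = 105 + 65 = 170)

170


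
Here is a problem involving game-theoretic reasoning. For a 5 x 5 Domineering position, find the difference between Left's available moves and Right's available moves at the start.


Board is 5 x 5 (rows x cols).
Left (vertical) placements: (rows-1) * cols = 4 * 5 = 20
Right (horizontal) placements: rows * (cols-1) = 5 * 4 = 20
Advantage = Left - Right = 20 - 20 = 0

0


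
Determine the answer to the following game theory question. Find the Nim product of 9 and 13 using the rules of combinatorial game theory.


Nim multiplication is bilinear over XOR: (u XOR v) * w = (u*w) XOR (v*w).
So we split each operand into its bit components and XOR the pairwise Nim products.
9 = 1 + 8 (as XOR of powers of 2).
13 = 1 + 4 + 8 (as XOR of powers of 2).
Using the standard Nim-product table on single bits:
  2*2 = 3,   2*4 = 8,   2*8 = 12,
  4*4 = 6,   4*8 = 11,  8*8 = 13,
and  1*x = x (identity), k*l = l*k (commutative).
Pairwise Nim products:
  1 * 1 = 1
  1 * 4 = 4
  1 * 8 = 8
  8 * 1 = 8
  8 * 4 = 11
  8 * 8 = 13
XOR them: 1 XOR 4 XOR 8 XOR 8 XOR 11 XOR 13 = 3.
Result: 9 * 13 = 3 (in Nim).

3


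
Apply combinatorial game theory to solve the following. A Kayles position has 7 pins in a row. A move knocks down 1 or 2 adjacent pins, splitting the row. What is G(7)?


Kayles: a move removes 1 or 2 adjacent pins from a contiguous row.
Removing pins from a row of k leaves two independent rows (a, b) with a + b = k - 1 (one pin) or a + b = k - 2 (two pins); an end removal gives a = 0.
By Sprague-Grundy, G(k) = mex{ G(a) XOR G(b) } over all these splits. G(0) = 0.
G(1): splits (0,0):0^0=0 -> mex({0}) = 1
G(2): splits (0,1):0^1=1 (0,0):0^0=0 -> mex({0, 1}) = 2
G(3): splits (0,2):0^2=2 (1,1):1^1=0 (0,1):0^1=1 -> mex({0, 1, 2}) = 3
G(4): splits (0,3):0^3=3 (1,2):1^2=3 (0,2):0^2=2 (1,1):1^1=0 -> mex({0, 2, 3}) = 1
G(5): splits (0,4):0^1=1 (1,3):1^3=2 (2,2):2^2=0 (0,3):0^3=3 (1,2):1^2=3 -> mex({0, 1, 2, 3}) = 4
G(6) = mex({0, 1, 2, 4}) = 3
G(7) = mex({0, 1, 3, 4, 5}) = 2
Therefore G(7) = 2.

2


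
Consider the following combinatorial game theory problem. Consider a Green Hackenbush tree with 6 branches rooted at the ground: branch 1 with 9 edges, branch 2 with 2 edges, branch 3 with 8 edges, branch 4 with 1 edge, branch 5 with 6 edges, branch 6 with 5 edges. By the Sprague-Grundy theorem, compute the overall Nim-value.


The tree has 6 branches from the ground vertex.
In Green Hackenbush, the Nim-value of a simple path of length k is k.
Branch 1: length 9, Nim-value = 9
Branch 2: length 2, Nim-value = 2
Branch 3: length 8, Nim-value = 8
Branch 4: length 1, Nim-value = 1
Branch 5: length 6, Nim-value = 6
Branch 6: length 5, Nim-value = 5
Total Nim-value = XOR of all branch values:
0 XOR 9 = 9
9 XOR 2 = 11
11 XOR 8 = 3
3 XOR 1 = 2
2 XOR 6 = 4
4 XOR 5 = 1
Nim-value of the tree = 1

1


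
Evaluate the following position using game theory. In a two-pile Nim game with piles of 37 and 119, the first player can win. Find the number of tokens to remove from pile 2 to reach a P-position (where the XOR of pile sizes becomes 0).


Piles: 37 and 119
Current XOR: 37 XOR 119 = 82 (non-zero, so this is an N-position).
To make the XOR zero, we need to find a move that balances the piles.
For pile 2 (size 119): target = 119 XOR 82 = 37
We reduce pile 2 from 119 to 37.
Tokens removed: 119 - 37 = 82
Verification: 37 XOR 37 = 0

82


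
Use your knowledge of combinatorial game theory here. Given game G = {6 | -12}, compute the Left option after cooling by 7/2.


Original game: {6 | -12} (a switch {a | b} with a > b).
Cooling by t (for t below the temperature (a - b)/2 = 9) taxes each move by t: {a | b} cooled by t is {a - t | b + t}.
Cooling amount: t = 7/2
Cooled Left option: 6 - 7/2 = 5/2
Cooled Right option: -12 + 7/2 = -17/2
Cooled game: {5/2 | -17/2}
Left option = 5/2

5/2


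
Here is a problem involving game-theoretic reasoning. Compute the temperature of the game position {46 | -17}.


The game is {46 | -17}, a switch {a | b} with numbers a > b.
Cooling {a | b} by t gives {a - t | b + t}, which stops being hot when a - t = b + t, i.e. at t = (a - b)/2. So the temperature of a switch is (a - b)/2.
Temperature = (Left option - Right option) / 2
= (46 - (-17)) / 2
= 63 / 2
= 63/2

63/2


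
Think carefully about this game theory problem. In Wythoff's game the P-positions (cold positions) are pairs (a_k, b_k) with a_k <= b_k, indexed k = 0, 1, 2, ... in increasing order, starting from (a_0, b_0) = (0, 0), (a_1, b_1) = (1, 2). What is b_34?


By Wythoff's theorem, a_k = floor(k * phi) and b_k = floor(k * phi^2) = a_k + k, where phi = (1 + sqrt(5))/2 is the golden ratio.
phi = (1 + sqrt(5))/2 = 1.618034
phi^2 = phi + 1 = 2.618034
k = 34
k * phi^2 = 34 * 2.618034 = 89.013156
b_34 = floor(k * phi^2) = 89 (check: a_34 + k = 55 + 34 = 89)

89


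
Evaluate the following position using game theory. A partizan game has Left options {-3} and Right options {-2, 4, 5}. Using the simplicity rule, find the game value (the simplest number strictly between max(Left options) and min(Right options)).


Left options: {-3}, max = -3
Right options: {-2, 4, 5}, min = -2
All options are numbers and max(Left) < min(Right), so by the simplicity theorem the value is the simplest (earliest-born) number strictly between -3 and -2.
No integer lies strictly between -3 and -2, so the value is the dyadic rational m/2^k in the interval with the smallest k (then m odd); search k = 1, 2, ...:
Denominator 2: -5/2 lies strictly between -3 and -2 -- found.
The simplest number in the interval is -5/2.
Game value = -5/2

-5/2


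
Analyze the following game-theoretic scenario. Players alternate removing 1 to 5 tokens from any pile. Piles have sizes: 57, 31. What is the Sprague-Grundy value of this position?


Subtraction set: {1, 2, 3, 4, 5}
For this subtraction set, G(n) = n mod 6 (period = max + 1 = 6).
Pile 1 (size 57): G(57) = 57 mod 6 = 3
Pile 2 (size 31): G(31) = 31 mod 6 = 1
Total Grundy value = XOR of all: 3 XOR 1 = 2

2


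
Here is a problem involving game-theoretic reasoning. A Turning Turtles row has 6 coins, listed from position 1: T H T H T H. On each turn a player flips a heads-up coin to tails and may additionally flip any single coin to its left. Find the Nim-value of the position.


Coins: T H T H T H
Key fact: a single head at position k behaves exactly like a Nim heap of size k (turning it to T and optionally flipping a coin at j < k corresponds to moving the heap from k to j, or to 0), and heads combine as a disjunctive sum (two heads at the same place would cancel, matching j XOR j = 0). So the Nim-value is the XOR of the 1-indexed positions of the heads.
Face-up positions (1-indexed): [2, 4, 6]
XOR 0 with 2: 0 XOR 2 = 2
XOR 2 with 4: 2 XOR 4 = 6
XOR 6 with 6: 6 XOR 6 = 0
Nim-value = 0

0


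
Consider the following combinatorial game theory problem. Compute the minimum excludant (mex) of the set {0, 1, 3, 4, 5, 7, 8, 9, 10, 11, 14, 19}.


Set = {0, 1, 3, 4, 5, 7, 8, 9, 10, 11, 14, 19}
0 is in the set.
1 is in the set.
2 is NOT in the set. This is the mex.
mex = 2

2


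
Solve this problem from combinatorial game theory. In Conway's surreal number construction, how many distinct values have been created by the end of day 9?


Day 0: {|} = 0 is born. Count = 1.
Day n: the number of surreal numbers born by day n is 2^(n+1) - 1.
By day 0: 2^1 - 1 = 1
By day 1: 2^2 - 1 = 3
By day 2: 2^3 - 1 = 7
By day 3: 2^4 - 1 = 15
By day 4: 2^5 - 1 = 31
By day 5: 2^6 - 1 = 63
By day 6: 2^7 - 1 = 127
By day 7: 2^8 - 1 = 255
By day 8: 2^9 - 1 = 511
By day 9: 2^10 - 1 = 1023
By day 9: 1023 surreal numbers.

1023


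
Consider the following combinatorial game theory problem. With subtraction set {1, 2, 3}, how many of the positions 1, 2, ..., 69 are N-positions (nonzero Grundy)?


Subtraction set S = {1, 2, 3}, so G(n) = n mod 4.
G(n) = 0 when n is a multiple of 4.
Multiples of 4 in [1, 69]: 17
N-positions (nonzero Grundy) = 69 - 17 = 52

52


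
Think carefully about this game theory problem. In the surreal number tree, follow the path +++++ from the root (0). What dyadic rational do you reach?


Sign expansion: +++++
Rule: track bounds (lo, hi), initially (-inf, +inf). On '+', the current value becomes lo and we move to the simplest number in (value, hi): value + 1 if hi = +inf, otherwise the midpoint (value + hi)/2. On '-', the current value becomes hi and we move to value - 1 if lo = -inf, otherwise the midpoint (lo + value)/2.
Start at 0.
Step 1: sign = +, move right. Bounds: (0, +inf). Value = 1
Step 2: sign = +, move right. Bounds: (1, +inf). Value = 2
Step 3: sign = +, move right. Bounds: (2, +inf). Value = 3
Step 4: sign = +, move right. Bounds: (3, +inf). Value = 4
Step 5: sign = +, move right. Bounds: (4, +inf). Value = 5
The surreal number with sign expansion +++++ is 5.

5


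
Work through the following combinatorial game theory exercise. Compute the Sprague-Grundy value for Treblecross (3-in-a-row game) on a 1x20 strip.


Treblecross: place X on empty cells; 3-in-a-row wins.
Playing within two cells of an existing X lets the opponent win at once, so sensible play treats the cells i-2..i+2 around each X as dead. The player left with no safe cell loses, so this is a normal-play take-away game on strips of safe cells.
Placing X at cell i (0-indexed) of a strip of k safe cells leaves independent strips of sizes max(0, i-2) and max(0, k-i-3). Hence G(k) = mex{ G(max(0,i-2)) XOR G(max(0,k-i-3)) : 0 <= i < k }, with G(0) = 0.
G(1): splits (0,0):0^0=0 -> mex({0}) = 1
G(2): splits (0,0):0^0=0 -> mex({0}) = 1
G(3): splits (0,0):0^0=0 -> mex({0}) = 1
G(4): splits (0,1):0^1=1 (0,0):0^0=0 -> mex({0, 1}) = 2
G(5): splits (0,2):0^1=1 (0,1):0^1=1 (0,0):0^0=0 -> mex({0, 1}) = 2
G(6) = mex({1}) = 0
G(7) = mex({0, 1, 2}) = 3
G(8) = mex({0, 1, 2}) = 3
G(9) = mex({0, 2}) = 1
G(10) = mex({0, 2, 3}) = 1
G(11) = mex({0, 3}) = 1
G(12) = mex({1, 3}) = 0
G(13) = mex({0, 1, 2, 3}) = 4
G(14) = mex({0, 1, 2}) = 3
G(15) = mex({0, 1, 2}) = 3
G(16) = mex({0, 1, 2, 4}) = 3
G(17) = mex({0, 1, 3, 4}) = 2
G(18) = mex({0, 1, 3, 4}) = 2
G(19) = mex({0, 1, 3, 5}) = 2
G(20) = mex({0, 1, 2, 3, 5}) = 4
Therefore G(20) = 4.

4


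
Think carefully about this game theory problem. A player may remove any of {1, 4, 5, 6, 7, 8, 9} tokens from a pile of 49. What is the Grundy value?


The subtraction set is S = {1, 4, 5, 6, 7, 8, 9}.
G(k) = mex{ G(k - s) : s in S, s <= k }. We compute iteratively: G(0) = 0.
G(1) = mex({0}) = 1
G(2) = mex({1}) = 0
G(3) = mex({0}) = 1
G(4) = mex({0, 1}) = 2
G(5) = mex({0, 1, 2}) = 3
G(6) = mex({0, 1, 3}) = 2
G(7) = mex({0, 1, 2}) = 3
G(8) = mex({0, 1, 2, 3}) = 4
G(9) = mex({0, 1, 2, 3, 4}) = 5
G(10) = mex({0, 1, 2, 3, 5}) = 4
G(11) = mex({0, 1, 2, 3, 4}) = 5
G(12) = mex({1, 2, 3, 4, 5}) = 0
G(13) = mex({0, 2, 3, 4, 5}) = 1
G(14) = mex({1, 2, 3, 4, 5}) = 0
G(15) = mex({0, 2, 3, 4, 5}) = 1
G(16) = mex({0, 1, 3, 4, 5}) = 2
G(17) = mex({0, 1, 2, 4, 5}) = 3
G(18) = mex({0, 1, 3, 4, 5}) = 2
G(19) = mex({0, 1, 2, 4, 5}) = 3
G(20) = mex({0, 1, 2, 3, 5}) = 4
Observe that G(12)..G(20) = 0, 1, 0, 1, 2, 3, 2, 3, 4 repeats G(0)..G(8) = 0, 1, 0, 1, 2, 3, 2, 3, 4.
For k >= max(S) = 9, G(k) is determined by the previous 9 values G(k-9)..G(k-1); a window of 9 consecutive values has recurred shifted by 12, so by induction G(k + 12) = G(k) for all k >= 0: the sequence is periodic from the start with period 12.
One period: G(0..11) = 0, 1, 0, 1, 2, 3, 2, 3, 4, 5, 4, 5.
49 mod 12 = 1, so G(49) = G(1) = 1.

1


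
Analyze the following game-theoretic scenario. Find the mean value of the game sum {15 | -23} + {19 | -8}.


G1 = {15 | -23}, G2 = {19 | -8}
Each is a switch {a | b} with numbers a > b; its mean value is (a + b)/2, and mean value is additive over game sums: m(G1 + G2) = m(G1) + m(G2).
Mean of G1 = (15 + (-23))/2 = -8/2 = -4
Mean of G2 = (19 + (-8))/2 = 11/2 = 11/2
Mean of G1 + G2 = -4 + 11/2 = 3/2

3/2


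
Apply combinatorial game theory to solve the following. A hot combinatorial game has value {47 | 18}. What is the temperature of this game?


The game is {47 | 18}, a switch {a | b} with numbers a > b.
Cooling {a | b} by t gives {a - t | b + t}, which stops being hot when a - t = b + t, i.e. at t = (a - b)/2. So the temperature of a switch is (a - b)/2.
Temperature = (Left option - Right option) / 2
= (47 - (18)) / 2
= 29 / 2
= 29/2

29/2


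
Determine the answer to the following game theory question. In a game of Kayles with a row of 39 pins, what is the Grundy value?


Kayles: a move removes 1 or 2 adjacent pins from a contiguous row.
Removing pins from a row of k leaves two independent rows (a, b) with a + b = k - 1 (one pin) or a + b = k - 2 (two pins); an end removal gives a = 0.
By Sprague-Grundy, G(k) = mex{ G(a) XOR G(b) } over all these splits. G(0) = 0.
G(1): splits (0,0):0^0=0 -> mex({0}) = 1
G(2): splits (0,1):0^1=1 (0,0):0^0=0 -> mex({0, 1}) = 2
G(3): splits (0,2):0^2=2 (1,1):1^1=0 (0,1):0^1=1 -> mex({0, 1, 2}) = 3
G(4): splits (0,3):0^3=3 (1,2):1^2=3 (0,2):0^2=2 (1,1):1^1=0 -> mex({0, 2, 3}) = 1
G(5): splits (0,4):0^1=1 (1,3):1^3=2 (2,2):2^2=0 (0,3):0^3=3 (1,2):1^2=3 -> mex({0, 1, 2, 3}) = 4
G(6) = mex({0, 1, 2, 4}) = 3
G(7) = mex({0, 1, 3, 4, 5}) = 2
G(8) = mex({0, 2, 3, 5, 6}) = 1
G(9) = mex({0, 1, 2, 3, 6, 7}) = 4
G(10) = mex({0, 1, 3, 4, 5, 7}) = 2
G(11) = mex({0, 1, 2, 3, 4, 5}) = 6
G(12) = mex({0, 1, 2, 3, 5, 6, 7}) = 4
G(13) = mex({0, 2, 3, 4, 6, 7}) = 1
G(14) = mex({0, 1, 4, 5, 6, 7}) = 2
G(15) = mex({0, 1, 2, 3, 4, 5, 6}) = 7
G(16) = mex({0, 2, 3, 5, 6, 7}) = 1
G(17) = mex({0, 1, 2, 3, 5, 6, 7}) = 4
G(18) = mex({0, 1, 2, 4, 5, 6}) = 3
G(19) = mex({0, 1, 3, 4, 5, 7}) = 2
G(20) = mex({0, 2, 3, 4, 5, 6, 7}) = 1
G(21) = mex({0, 1, 2, 3, 5, 6, 7}) = 4
G(22) = mex({0, 1, 2, 3, 4, 5, 7}) = 6
G(23) = mex({0, 1, 2, 3, 4, 5, 6}) = 7
G(24) = mex({0, 1, 2, 3, 5, 6, 7}) = 4
G(25) = mex({0, 2, 3, 4, 6, 7}) = 1
G(26) = mex({0, 1, 3, 4, 5, 6, 7}) = 2
G(27) = mex({0, 1, 2, 3, 4, 5, 6, 7}) = 8
G(28) = mex({0, 1, 2, 3, 4, 6, 7, 8}) = 5
G(29) = mex({0, 1, 2, 3, 5, 6, 7, 8, 9}) = 4
G(30) = mex({0, 1, 2, 3, 4, 5, 6, 9, 10}) = 7
G(31) = mex({0, 1, 3, 4, 5, 7, 10, 11}) = 2
G(32) = mex({0, 2, 3, 4, 5, 6, 7, 9, 11}) = 1
G(33) = mex({0, 1, 2, 3, 4, 5, 6, 7, 9, 12}) = 8
G(34) = mex({0, 1, 2, 3, 4, 5, 7, 8, 11, 12}) = 6
G(35) = mex({0, 1, 2, 3, 4, 5, 6, 8, 9, 10, 11}) = 7
G(36) = mex({0, 1, 2, 3, 5, 6, 7, 9, 10}) = 4
G(37) = mex({0, 2, 3, 4, 6, 7, 9, 10, 11, 12}) = 1
G(38) = mex({0, 1, 3, 4, 5, 6, 7, 9, 10, 11, 12}) = 2
G(39) = mex({0, 1, 2, 4, 5, 6, 7, 9, 10, 12, 14}) = 3
Therefore G(39) = 3.

3
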